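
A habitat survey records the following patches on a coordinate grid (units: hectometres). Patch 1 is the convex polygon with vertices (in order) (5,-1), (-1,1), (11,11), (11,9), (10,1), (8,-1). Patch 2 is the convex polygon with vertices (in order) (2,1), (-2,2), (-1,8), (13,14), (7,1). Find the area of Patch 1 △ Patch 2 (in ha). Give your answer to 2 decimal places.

89.40

|Patch 1| = 70, |Patch 2| = 103, |Patch 1∩Patch 2| = 41.8013.
|Patch 1 △ Patch 2| = |Patch 1| + |Patch 2| − 2·|Patch 1∩Patch 2| = 70 + 103 − 83.6026 = 89.40.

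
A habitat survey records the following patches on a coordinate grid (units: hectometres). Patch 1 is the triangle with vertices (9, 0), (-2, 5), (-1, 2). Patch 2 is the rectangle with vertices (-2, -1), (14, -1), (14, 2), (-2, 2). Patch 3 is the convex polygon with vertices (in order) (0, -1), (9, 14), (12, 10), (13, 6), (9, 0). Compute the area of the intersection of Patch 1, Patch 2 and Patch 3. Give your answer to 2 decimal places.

4.90

The intersection is the polygon with vertices (1.5,1.5), (1.8,2), (4.6,2), (9,0).
By the shoelace formula its area is 4.90.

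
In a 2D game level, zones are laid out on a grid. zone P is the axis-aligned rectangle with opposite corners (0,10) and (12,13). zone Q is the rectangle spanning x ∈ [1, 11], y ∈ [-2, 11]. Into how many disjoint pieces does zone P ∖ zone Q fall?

1

zone P ∖ zone Q is a single connected region.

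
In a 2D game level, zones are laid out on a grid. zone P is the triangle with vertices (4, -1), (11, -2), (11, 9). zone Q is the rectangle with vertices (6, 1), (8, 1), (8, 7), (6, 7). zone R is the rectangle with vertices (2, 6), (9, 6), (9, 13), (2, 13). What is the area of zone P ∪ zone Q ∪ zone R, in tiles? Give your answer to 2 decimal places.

By inclusion–exclusion:
Individual areas: |zone P| = 38.5, |zone Q| = 12, |zone R| = 49.
|zone P∩zone Q| = 4.5714.
|zone P∩zone R| = 0.0071.
|zone Q∩zone R|: x∈[6,8], y∈[6,7] → 2·1 = 2.
|zone P∩zone Q∩zone R| = 0.
|zone P ∪ zone Q ∪ zone R| = 99.5 − 6.5786 + 0 = 92.92.

92.92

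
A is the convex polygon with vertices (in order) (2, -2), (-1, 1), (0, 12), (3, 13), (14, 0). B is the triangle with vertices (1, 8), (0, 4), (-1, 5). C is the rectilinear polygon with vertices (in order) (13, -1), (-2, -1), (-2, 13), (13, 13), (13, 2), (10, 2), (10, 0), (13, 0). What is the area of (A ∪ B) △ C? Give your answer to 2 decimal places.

|A ∪ B| = 129.1754.
|(A ∪ B) ∩ C| = 119.2844.
|(A ∪ B) △ C| = 129.1754 + 204 − 238.5688 = 94.61.

94.61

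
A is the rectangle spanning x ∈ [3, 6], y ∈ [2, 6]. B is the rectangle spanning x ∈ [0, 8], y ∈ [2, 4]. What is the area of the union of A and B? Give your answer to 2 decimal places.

22.00

By inclusion–exclusion:
Individual areas: |A| = 12, |B| = 16.
|A∩B|: x∈[3,6], y∈[2,4] → 3·2 = 6.
|A ∪ B| = 28 − 6 = 22.00.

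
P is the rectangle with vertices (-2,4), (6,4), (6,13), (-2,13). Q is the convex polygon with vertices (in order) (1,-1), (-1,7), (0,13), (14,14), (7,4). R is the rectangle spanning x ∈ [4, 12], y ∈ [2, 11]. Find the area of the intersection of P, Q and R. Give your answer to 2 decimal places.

The intersection is the polygon with vertices (6,4), (4,4), (4,11), (6,11).
By the shoelace formula its area is 14.00.

14.00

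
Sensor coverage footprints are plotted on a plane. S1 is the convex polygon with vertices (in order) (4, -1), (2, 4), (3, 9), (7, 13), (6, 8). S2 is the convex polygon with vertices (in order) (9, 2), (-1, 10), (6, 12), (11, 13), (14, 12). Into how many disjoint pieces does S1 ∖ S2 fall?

2

S1 ∖ S2 splits into 2 disjoint pieces (area 14.1054, area 0.3333).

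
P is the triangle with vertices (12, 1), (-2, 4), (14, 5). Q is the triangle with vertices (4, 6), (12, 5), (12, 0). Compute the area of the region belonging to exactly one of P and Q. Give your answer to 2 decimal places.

|P| = 31, |Q| = 20, |P∩Q| = 13.6917.
|P △ Q| = |P| + |Q| − 2·|P∩Q| = 31 + 20 − 27.3833 = 23.62.

23.62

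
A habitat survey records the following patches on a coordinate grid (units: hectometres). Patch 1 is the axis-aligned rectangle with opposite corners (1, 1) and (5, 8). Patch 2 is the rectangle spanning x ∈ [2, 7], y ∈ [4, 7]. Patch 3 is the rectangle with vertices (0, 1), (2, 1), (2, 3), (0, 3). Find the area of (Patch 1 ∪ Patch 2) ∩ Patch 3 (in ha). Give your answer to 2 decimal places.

2.00

The region (Patch 1 ∪ Patch 2) ∩ Patch 3 is the polygon with vertices (1,1), (1,3), (2,3), (2,1).
By the shoelace formula its area is 2.00.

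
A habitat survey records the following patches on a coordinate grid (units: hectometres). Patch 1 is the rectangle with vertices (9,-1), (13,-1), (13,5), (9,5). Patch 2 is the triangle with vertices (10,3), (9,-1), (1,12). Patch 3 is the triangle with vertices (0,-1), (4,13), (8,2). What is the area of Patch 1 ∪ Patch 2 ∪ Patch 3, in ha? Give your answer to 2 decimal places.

By inclusion–exclusion:
Individual areas: |Patch 1| = 24, |Patch 2| = 22.5, |Patch 3| = 50.
|Patch 1∩Patch 2| = 2.5.
|Patch 1∩Patch 3| = 0.
|Patch 2∩Patch 3| = 11.0455.
|Patch 1∩Patch 2∩Patch 3| = 0.
|Patch 1 ∪ Patch 2 ∪ Patch 3| = 96.5 − 13.5455 + 0 = 82.95.

82.95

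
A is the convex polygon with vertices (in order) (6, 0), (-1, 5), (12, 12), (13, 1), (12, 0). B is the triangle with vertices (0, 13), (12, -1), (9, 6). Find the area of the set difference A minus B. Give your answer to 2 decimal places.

|A| = 99, |A∩B| = 15.9622.
|A ∖ B| = |A| − |A∩B| = 99 − 15.9622 = 83.04.

83.04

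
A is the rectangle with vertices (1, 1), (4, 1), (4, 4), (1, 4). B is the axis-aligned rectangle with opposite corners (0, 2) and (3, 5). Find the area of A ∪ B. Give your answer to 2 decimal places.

By inclusion–exclusion:
Individual areas: |A| = 9, |B| = 9.
|A∩B|: x∈[1,3], y∈[2,4] → 2·2 = 4.
|A ∪ B| = 18 − 4 = 14.00.

14.00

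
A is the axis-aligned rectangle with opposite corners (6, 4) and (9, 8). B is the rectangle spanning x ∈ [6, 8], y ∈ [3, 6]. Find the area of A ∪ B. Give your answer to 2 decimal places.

14.00

By inclusion–exclusion:
Individual areas: |A| = 12, |B| = 6.
|A∩B|: x∈[6,8], y∈[4,6] → 2·2 = 4.
|A ∪ B| = 18 − 4 = 14.00.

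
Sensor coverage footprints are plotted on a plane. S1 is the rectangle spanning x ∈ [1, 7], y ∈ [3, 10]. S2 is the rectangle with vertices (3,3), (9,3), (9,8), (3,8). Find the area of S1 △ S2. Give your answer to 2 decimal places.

32.00

|S1∩S2|: x∈[3,7], y∈[3,8] → 4·5 = 20.
|S1 △ S2| = |S1| + |S2| − 2·|S1∩S2| = 42 + 30 − 40 = 32.00.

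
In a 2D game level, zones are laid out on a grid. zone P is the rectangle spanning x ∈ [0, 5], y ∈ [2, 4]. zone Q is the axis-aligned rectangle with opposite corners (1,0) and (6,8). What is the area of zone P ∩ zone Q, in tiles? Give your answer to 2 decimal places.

|zone P∩zone Q|: x∈[1,5], y∈[2,4] → 4·2 = 8.

8.00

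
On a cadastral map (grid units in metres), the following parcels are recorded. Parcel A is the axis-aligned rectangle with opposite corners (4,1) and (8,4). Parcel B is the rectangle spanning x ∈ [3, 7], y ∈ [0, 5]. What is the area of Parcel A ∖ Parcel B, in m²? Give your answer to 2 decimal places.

3.00

|Parcel A∩Parcel B|: x∈[4,7], y∈[1,4] → 3·3 = 9.
|Parcel A| = 12.
|Parcel A ∖ Parcel B| = |Parcel A| − |Parcel A∩Parcel B| = 12 − 9 = 3.00.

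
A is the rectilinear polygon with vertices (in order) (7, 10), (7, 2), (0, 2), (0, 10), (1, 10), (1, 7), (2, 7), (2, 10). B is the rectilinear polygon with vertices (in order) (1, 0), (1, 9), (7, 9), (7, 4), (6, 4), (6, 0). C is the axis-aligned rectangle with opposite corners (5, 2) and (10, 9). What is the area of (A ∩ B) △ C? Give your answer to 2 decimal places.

|A ∩ B| = 38.
|(A ∩ B) ∩ C| = 12.
|(A ∩ B) △ C| = 38 + 35 − 24 = 49.00.

49.00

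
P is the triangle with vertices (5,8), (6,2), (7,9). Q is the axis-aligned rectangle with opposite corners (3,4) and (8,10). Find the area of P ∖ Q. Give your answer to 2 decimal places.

|P| = 6.5, |P∩Q| = 5.881.
|P ∖ Q| = |P| − |P∩Q| = 6.5 − 5.881 = 0.62.

0.62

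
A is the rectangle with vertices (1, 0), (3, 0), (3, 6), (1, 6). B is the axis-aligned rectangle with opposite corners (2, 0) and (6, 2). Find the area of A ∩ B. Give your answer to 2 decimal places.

|A∩B|: x∈[2,3], y∈[0,2] → 1·2 = 2.

2.00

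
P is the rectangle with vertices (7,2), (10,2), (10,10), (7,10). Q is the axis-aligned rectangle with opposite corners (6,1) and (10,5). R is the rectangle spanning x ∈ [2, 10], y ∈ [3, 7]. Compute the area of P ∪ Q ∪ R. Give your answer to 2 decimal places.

By inclusion–exclusion:
Individual areas: |P| = 24, |Q| = 16, |R| = 32.
|P∩Q|: x∈[7,10], y∈[2,5] → 3·3 = 9.
|P∩R|: x∈[7,10], y∈[3,7] → 3·4 = 12.
|Q∩R|: x∈[6,10], y∈[3,5] → 4·2 = 8.
|P∩Q∩R| = 6.
|P ∪ Q ∪ R| = 72 − 29 + 6 = 49.00.

49.00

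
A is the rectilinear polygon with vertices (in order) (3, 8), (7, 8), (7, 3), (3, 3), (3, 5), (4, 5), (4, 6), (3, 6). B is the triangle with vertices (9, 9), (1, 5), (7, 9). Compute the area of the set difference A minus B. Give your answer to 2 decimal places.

17.08

|A| = 19, |A∩B| = 1.9167.
|A ∖ B| = |A| − |A∩B| = 19 − 1.9167 = 17.08.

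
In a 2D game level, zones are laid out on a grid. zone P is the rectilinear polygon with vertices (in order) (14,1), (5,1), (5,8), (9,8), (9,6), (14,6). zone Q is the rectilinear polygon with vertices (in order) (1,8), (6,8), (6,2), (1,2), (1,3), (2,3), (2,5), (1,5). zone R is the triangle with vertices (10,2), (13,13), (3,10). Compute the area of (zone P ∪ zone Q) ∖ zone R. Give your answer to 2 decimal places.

|zone P ∪ zone Q| = 75.
|(zone P ∪ zone Q) ∩ zone R| = 15.9318.
|(zone P ∪ zone Q) ∖ zone R| = 75 − 15.9318 = 59.07.

59.07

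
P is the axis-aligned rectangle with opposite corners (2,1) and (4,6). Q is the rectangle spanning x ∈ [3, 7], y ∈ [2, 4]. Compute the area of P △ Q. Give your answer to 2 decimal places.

14.00

|P∩Q|: x∈[3,4], y∈[2,4] → 1·2 = 2.
|P △ Q| = |P| + |Q| − 2·|P∩Q| = 10 + 8 − 4 = 14.00.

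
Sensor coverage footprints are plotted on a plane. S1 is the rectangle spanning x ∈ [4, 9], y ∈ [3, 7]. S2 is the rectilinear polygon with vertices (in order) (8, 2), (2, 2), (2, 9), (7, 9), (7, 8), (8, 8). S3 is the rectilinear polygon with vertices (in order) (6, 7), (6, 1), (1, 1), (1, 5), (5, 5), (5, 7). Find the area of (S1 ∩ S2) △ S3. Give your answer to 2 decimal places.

|S1 ∩ S2| = 16.
|(S1 ∩ S2) ∩ S3| = 6.
|(S1 ∩ S2) △ S3| = 16 + 22 − 12 = 26.00.

26.00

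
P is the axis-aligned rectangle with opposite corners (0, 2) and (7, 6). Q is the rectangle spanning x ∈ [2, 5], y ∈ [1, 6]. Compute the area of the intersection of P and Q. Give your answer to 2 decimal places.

|P∩Q|: x∈[2,5], y∈[2,6] → 3·4 = 12.

12.00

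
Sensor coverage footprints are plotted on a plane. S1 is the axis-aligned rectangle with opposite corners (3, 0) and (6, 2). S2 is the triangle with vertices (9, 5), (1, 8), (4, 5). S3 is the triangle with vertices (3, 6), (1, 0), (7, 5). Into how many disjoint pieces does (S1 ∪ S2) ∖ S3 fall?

2

(S1 ∪ S2) ∖ S3 splits into 2 disjoint pieces (area 5.9333, area 6).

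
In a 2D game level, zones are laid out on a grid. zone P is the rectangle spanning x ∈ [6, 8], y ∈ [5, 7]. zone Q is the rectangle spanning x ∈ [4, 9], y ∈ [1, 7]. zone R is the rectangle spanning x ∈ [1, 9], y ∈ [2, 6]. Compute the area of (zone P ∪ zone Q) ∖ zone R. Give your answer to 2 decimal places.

10.00

|zone P ∪ zone Q| = 30.
|(zone P ∪ zone Q) ∩ zone R| = 20.
|(zone P ∪ zone Q) ∖ zone R| = 30 − 20 = 10.00.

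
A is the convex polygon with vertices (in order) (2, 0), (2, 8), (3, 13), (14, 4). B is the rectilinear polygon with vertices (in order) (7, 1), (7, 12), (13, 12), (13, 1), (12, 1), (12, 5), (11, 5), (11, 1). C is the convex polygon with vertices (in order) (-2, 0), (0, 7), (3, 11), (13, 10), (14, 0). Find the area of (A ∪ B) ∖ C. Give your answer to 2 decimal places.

|A ∪ B| = 116.197.
|(A ∪ B) ∩ C| = 102.5696.
|(A ∪ B) ∖ C| = 116.197 − 102.5696 = 13.63.

13.63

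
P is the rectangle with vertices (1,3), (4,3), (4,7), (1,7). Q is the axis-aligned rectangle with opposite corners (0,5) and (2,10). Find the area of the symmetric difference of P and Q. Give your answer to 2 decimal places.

|P∩Q|: x∈[1,2], y∈[5,7] → 1·2 = 2.
|P △ Q| = |P| + |Q| − 2·|P∩Q| = 12 + 10 − 4 = 18.00.

18.00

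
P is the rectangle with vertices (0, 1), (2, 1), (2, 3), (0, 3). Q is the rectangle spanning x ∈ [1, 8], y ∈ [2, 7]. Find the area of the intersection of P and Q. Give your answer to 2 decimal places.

1.00

|P∩Q|: x∈[1,2], y∈[2,3] → 1·1 = 1.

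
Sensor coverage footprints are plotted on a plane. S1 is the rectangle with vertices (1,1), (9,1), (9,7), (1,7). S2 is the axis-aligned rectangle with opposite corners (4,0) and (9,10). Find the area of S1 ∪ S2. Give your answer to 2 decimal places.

68.00

By inclusion–exclusion:
Individual areas: |S1| = 48, |S2| = 50.
|S1∩S2|: x∈[4,9], y∈[1,7] → 5·6 = 30.
|S1 ∪ S2| = 98 − 30 = 68.00.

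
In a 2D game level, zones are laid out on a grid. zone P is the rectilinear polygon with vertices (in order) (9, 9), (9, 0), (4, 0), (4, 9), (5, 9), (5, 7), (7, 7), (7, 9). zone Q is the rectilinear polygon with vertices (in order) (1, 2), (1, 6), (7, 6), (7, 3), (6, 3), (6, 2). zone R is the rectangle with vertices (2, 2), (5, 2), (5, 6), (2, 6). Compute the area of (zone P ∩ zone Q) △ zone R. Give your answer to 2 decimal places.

15.00

|zone P ∩ zone Q| = 11.
|(zone P ∩ zone Q) ∩ zone R| = 4.
|(zone P ∩ zone Q) △ zone R| = 11 + 12 − 8 = 15.00.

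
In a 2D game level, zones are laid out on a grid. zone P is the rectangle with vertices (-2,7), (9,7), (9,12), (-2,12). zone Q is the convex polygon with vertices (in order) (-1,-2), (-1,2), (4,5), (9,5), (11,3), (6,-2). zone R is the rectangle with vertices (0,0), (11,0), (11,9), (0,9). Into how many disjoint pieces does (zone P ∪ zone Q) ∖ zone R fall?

2

(zone P ∪ zone Q) ∖ zone R splits into 2 disjoint pieces (area 37, area 18.3).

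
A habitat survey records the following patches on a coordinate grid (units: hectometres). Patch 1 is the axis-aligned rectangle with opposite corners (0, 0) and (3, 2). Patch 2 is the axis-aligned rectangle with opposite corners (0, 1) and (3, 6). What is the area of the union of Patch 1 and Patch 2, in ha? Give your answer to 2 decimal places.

By inclusion–exclusion:
Individual areas: |Patch 1| = 6, |Patch 2| = 15.
|Patch 1∩Patch 2|: x∈[0,3], y∈[1,2] → 3·1 = 3.
|Patch 1 ∪ Patch 2| = 21 − 3 = 18.00.

18.00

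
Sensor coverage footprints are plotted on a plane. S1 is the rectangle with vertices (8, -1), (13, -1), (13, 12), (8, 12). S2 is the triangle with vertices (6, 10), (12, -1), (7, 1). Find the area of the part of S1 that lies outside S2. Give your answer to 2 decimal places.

|S1| = 65, |S1∩S2| = 11.4667.
|S1 ∖ S2| = |S1| − |S1∩S2| = 65 − 11.4667 = 53.53.

53.53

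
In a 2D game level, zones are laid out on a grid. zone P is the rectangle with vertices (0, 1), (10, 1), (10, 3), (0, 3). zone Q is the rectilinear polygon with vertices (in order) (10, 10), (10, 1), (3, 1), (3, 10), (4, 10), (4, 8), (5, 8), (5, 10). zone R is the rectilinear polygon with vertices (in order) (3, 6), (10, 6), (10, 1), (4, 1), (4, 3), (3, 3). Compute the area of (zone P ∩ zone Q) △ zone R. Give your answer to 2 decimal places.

|zone P ∩ zone Q| = 14.
|(zone P ∩ zone Q) ∩ zone R| = 12.
|(zone P ∩ zone Q) △ zone R| = 14 + 33 − 24 = 23.00.

23.00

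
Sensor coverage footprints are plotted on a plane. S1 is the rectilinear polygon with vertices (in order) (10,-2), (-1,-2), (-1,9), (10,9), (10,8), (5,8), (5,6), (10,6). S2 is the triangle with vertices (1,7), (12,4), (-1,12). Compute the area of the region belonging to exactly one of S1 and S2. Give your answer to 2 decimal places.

|S1| = 111, |S2| = 24.5, |S1∩S2| = 14.0522.
|S1 △ S2| = |S1| + |S2| − 2·|S1∩S2| = 111 + 24.5 − 28.1044 = 107.40.

107.40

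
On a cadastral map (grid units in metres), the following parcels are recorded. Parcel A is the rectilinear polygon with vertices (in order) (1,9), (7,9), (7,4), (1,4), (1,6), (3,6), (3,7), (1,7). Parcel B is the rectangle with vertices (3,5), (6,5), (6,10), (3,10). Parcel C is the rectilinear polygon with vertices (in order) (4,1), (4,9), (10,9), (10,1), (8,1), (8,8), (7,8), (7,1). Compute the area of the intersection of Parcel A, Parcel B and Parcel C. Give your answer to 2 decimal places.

The intersection is the polygon with vertices (6,5), (4,5), (4,9), (6,9).
By the shoelace formula its area is 8.00.

8.00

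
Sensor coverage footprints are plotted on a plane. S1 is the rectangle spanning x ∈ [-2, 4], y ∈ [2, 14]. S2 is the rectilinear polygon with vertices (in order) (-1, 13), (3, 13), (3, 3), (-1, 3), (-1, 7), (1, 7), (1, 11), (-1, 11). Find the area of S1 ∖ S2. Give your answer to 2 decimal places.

40.00

|S1| = 72, |S1∩S2| = 32.
|S1 ∖ S2| = |S1| − |S1∩S2| = 72 − 32 = 40.00.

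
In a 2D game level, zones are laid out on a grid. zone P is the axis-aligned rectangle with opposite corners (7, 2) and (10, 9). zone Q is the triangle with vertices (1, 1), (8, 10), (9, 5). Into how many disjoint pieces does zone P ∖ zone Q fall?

2

zone P ∖ zone Q splits into 2 disjoint pieces (area 13.6, area 0.0317).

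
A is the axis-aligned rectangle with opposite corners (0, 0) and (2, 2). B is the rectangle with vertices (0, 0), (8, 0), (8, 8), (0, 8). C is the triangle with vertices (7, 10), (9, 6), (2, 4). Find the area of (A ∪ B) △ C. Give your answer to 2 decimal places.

55.62

|A ∪ B| = 64.
|(A ∪ B) ∩ C| = 12.1905.
|(A ∪ B) △ C| = 64 + 16 − 24.381 = 55.62.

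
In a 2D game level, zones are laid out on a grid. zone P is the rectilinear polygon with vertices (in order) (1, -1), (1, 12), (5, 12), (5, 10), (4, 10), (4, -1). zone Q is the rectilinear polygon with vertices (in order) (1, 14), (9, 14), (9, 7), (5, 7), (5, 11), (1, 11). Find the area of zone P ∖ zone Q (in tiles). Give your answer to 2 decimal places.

|zone P| = 41, |zone P∩zone Q| = 4.
|zone P ∖ zone Q| = |zone P| − |zone P∩zone Q| = 41 − 4 = 37.00.

37.00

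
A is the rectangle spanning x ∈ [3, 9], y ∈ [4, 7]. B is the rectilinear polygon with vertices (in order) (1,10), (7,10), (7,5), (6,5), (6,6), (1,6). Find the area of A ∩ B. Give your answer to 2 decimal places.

5.00

The intersection is the polygon with vertices (3,7), (7,7), (7,5), (6,5), (6,6), (3,6).
By the shoelace formula its area is 5.00.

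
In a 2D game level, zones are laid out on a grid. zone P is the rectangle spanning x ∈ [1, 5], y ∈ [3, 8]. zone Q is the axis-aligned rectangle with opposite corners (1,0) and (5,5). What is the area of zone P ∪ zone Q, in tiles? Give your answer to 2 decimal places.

By inclusion–exclusion:
Individual areas: |zone P| = 20, |zone Q| = 20.
|zone P∩zone Q|: x∈[1,5], y∈[3,5] → 4·2 = 8.
|zone P ∪ zone Q| = 40 − 8 = 32.00.

32.00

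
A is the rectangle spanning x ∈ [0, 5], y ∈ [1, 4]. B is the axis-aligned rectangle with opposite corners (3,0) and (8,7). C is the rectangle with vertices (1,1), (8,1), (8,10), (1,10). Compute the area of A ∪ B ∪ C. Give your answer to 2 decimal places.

71.00

By inclusion–exclusion:
Individual areas: |A| = 15, |B| = 35, |C| = 63.
|A∩B|: x∈[3,5], y∈[1,4] → 2·3 = 6.
|A∩C|: x∈[1,5], y∈[1,4] → 4·3 = 12.
|B∩C|: x∈[3,8], y∈[1,7] → 5·6 = 30.
|A∩B∩C| = 6.
|A ∪ B ∪ C| = 113 − 48 + 6 = 71.00.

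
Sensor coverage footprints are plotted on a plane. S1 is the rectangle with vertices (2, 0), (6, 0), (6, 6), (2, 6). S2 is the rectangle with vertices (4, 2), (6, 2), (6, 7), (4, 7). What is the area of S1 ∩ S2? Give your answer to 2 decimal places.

8.00

|S1∩S2|: x∈[4,6], y∈[2,6] → 2·4 = 8.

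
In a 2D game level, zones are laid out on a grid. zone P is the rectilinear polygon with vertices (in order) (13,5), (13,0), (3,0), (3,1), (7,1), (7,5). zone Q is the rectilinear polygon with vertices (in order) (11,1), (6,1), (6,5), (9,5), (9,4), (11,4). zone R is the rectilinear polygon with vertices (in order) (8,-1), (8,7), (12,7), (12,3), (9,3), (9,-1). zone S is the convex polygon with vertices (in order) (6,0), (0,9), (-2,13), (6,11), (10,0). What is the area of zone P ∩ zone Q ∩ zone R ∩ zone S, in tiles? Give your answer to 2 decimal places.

3.08

The intersection is the polygon with vertices (9,1), (8,1), (8,5), (8.182,5), (9,2.75).
By the shoelace formula its area is 3.08.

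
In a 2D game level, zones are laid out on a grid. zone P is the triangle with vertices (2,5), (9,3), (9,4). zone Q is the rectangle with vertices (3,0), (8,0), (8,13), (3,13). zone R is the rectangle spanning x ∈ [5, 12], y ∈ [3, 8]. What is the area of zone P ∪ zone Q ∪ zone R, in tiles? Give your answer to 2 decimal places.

By inclusion–exclusion:
Individual areas: |zone P| = 3.5, |zone Q| = 65, |zone R| = 35.
|zone P∩zone Q| = 2.5.
|zone P∩zone R| = 2.8571.
|zone Q∩zone R|: x∈[5,8], y∈[3,8] → 3·5 = 15.
|zone P∩zone Q∩zone R| = 1.9286.
|zone P ∪ zone Q ∪ zone R| = 103.5 − 20.3571 + 1.9286 = 85.07.

85.07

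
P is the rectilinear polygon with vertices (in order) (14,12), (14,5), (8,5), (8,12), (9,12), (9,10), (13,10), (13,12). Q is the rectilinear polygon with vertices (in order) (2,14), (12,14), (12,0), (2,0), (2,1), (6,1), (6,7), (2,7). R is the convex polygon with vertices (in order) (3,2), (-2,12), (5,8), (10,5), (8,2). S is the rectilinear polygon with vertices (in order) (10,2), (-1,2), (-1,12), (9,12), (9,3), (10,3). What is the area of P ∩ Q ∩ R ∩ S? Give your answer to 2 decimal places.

The intersection is the polygon with vertices (9,5.6), (9,5), (8,5), (8,6.2).
By the shoelace formula its area is 0.90.

0.90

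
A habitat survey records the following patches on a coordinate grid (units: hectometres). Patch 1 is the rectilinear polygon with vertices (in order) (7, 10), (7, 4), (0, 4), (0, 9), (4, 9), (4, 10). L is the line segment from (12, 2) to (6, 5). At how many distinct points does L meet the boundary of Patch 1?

The segment meets the boundary at (7,4.5).

1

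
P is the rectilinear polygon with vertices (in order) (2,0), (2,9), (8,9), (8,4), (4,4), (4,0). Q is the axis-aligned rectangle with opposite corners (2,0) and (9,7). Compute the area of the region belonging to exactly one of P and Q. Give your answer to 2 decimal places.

35.00

|P| = 38, |Q| = 49, |P∩Q| = 26.
|P △ Q| = |P| + |Q| − 2·|P∩Q| = 38 + 49 − 52 = 35.00.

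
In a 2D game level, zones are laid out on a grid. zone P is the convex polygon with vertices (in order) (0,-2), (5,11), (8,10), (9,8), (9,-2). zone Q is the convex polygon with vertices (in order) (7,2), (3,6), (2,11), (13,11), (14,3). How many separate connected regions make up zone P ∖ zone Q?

1

zone P ∖ zone Q is a single connected region.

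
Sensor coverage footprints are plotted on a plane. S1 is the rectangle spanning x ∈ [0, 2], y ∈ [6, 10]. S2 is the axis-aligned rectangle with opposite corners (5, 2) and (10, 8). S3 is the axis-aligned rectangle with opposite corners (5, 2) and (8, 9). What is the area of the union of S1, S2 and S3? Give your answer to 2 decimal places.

41.00

By inclusion–exclusion:
Individual areas: |S1| = 8, |S2| = 30, |S3| = 21.
|S1∩S2| = 0 (no overlap).
|S1∩S3| = 0 (no overlap).
|S2∩S3|: x∈[5,8], y∈[2,8] → 3·6 = 18.
|S1∩S2∩S3| = 0.
|S1 ∪ S2 ∪ S3| = 59 − 18 + 0 = 41.00.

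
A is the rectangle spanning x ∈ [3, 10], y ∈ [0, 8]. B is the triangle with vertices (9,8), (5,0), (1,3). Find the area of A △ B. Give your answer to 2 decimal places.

39.50

|A| = 56, |B| = 22, |A∩B| = 19.25.
|A △ B| = |A| + |B| − 2·|A∩B| = 56 + 22 − 38.5 = 39.50.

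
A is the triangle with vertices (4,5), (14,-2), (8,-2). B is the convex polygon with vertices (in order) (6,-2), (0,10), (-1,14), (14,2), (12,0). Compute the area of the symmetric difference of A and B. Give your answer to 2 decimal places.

|A| = 21, |B| = 88, |A∩B| = 14.3342.
|A △ B| = |A| + |B| − 2·|A∩B| = 21 + 88 − 28.6684 = 80.33.

80.33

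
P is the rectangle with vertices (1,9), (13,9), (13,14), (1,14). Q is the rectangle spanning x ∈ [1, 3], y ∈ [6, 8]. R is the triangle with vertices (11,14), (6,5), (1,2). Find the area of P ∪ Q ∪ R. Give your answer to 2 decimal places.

By inclusion–exclusion:
Individual areas: |P| = 60, |Q| = 4, |R| = 15.
|P∩Q| = 0 (no overlap).
|P∩R| = 3.4722.
|Q∩R| = 0.
|P∩Q∩R| = 0.
|P ∪ Q ∪ R| = 79 − 3.4722 + 0 = 75.53.

75.53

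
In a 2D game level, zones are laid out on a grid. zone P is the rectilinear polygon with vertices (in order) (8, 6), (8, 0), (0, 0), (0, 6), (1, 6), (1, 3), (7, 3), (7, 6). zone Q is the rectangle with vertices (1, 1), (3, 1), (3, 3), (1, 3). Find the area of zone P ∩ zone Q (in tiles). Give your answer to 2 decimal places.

The intersection is the polygon with vertices (3,3), (3,1), (1,1), (1,3).
By the shoelace formula its area is 4.00.

4.00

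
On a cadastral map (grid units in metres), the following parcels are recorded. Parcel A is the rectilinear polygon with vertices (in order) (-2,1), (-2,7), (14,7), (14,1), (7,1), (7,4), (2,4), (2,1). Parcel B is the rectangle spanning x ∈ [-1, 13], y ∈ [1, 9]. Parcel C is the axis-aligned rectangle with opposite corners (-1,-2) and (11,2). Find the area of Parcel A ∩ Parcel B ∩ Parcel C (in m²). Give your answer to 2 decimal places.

7.00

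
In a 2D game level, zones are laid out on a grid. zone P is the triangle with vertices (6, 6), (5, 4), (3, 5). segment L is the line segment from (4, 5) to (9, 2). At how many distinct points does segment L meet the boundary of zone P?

1

The segment meets the boundary at (5.154,4.308).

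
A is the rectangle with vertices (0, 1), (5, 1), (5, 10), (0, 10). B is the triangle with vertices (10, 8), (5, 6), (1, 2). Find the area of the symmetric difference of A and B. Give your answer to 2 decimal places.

45.67

|A| = 45, |B| = 6, |A∩B| = 2.6667.
|A △ B| = |A| + |B| − 2·|A∩B| = 45 + 6 − 5.3333 = 45.67.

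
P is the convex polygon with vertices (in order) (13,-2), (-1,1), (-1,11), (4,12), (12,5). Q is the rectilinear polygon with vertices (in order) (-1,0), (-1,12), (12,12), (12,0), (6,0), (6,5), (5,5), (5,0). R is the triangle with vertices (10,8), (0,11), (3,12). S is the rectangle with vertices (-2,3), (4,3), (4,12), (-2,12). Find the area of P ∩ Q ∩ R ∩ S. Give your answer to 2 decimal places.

4.44

The intersection is the polygon with vertices (4,11.429), (4,9.8), (0,11), (1.5,11.5), (3.259,11.852).
By the shoelace formula its area is 4.44.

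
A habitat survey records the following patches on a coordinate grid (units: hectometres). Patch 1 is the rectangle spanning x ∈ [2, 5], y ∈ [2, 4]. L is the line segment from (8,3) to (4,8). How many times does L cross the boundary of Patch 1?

The segment lies entirely outside Patch 1 and never meets its boundary.

0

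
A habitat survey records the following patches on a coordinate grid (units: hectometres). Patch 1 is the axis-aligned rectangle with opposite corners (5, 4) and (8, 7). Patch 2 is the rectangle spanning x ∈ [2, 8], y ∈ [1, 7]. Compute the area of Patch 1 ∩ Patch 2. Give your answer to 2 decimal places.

|Patch 1∩Patch 2|: x∈[5,8], y∈[4,7] → 3·3 = 9.

9.00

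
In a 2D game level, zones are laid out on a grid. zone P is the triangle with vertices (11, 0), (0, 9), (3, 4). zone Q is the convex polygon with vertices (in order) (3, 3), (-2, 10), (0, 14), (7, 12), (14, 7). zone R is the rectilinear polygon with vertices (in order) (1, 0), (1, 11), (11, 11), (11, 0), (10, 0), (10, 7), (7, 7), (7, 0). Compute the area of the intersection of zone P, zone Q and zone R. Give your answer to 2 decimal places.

8.13

The intersection is the polygon with vertices (1,7.333), (1,8.182), (6,4.091), (4.158,3.421), (3,4).
By the shoelace formula its area is 8.13.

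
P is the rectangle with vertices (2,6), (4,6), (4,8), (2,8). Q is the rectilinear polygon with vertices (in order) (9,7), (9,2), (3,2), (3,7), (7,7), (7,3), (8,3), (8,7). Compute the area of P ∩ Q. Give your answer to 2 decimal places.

The intersection is the polygon with vertices (4,6), (3,6), (3,7), (4,7).
By the shoelace formula its area is 1.00.

1.00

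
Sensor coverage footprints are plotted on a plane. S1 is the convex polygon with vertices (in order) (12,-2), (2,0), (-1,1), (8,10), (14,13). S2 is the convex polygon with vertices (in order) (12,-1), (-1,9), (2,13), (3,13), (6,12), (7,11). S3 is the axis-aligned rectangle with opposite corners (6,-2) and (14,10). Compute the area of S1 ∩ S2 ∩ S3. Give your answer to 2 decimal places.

25.07

The intersection is the polygon with vertices (12,-1), (6,3.615), (6,8), (7.588,9.588).
By the shoelace formula its area is 25.07.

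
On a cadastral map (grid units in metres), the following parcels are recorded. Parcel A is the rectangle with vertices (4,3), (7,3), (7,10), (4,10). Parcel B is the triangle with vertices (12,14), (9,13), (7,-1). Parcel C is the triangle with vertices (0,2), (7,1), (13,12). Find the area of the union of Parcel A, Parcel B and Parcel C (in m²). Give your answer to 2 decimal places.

By inclusion–exclusion:
Individual areas: |Parcel A| = 21, |Parcel B| = 20, |Parcel C| = 41.5.
|Parcel A∩Parcel B| = 0.
|Parcel A∩Parcel C| = 9.6923.
|Parcel B∩Parcel C| = 8.7886.
|Parcel A∩Parcel B∩Parcel C| = 0.
|Parcel A ∪ Parcel B ∪ Parcel C| = 82.5 − 18.4809 + 0 = 64.02.

64.02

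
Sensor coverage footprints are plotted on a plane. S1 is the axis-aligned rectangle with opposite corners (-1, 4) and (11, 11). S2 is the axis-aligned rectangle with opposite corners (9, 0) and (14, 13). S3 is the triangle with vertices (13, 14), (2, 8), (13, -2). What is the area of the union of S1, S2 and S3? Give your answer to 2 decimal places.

141.80

By inclusion–exclusion:
Individual areas: |S1| = 84, |S2| = 65, |S3| = 88.
|S1∩S2|: x∈[9,11], y∈[4,11] → 2·7 = 14.
|S1∩S3| = 45.95.
|S2∩S3| = 49.247.
|S1∩S2∩S3| = 14.
|S1 ∪ S2 ∪ S3| = 237 − 109.197 + 14 = 141.80.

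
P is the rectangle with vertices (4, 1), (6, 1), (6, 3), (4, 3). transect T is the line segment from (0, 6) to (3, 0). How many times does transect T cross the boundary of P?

0

The segment lies entirely outside P and never meets its boundary.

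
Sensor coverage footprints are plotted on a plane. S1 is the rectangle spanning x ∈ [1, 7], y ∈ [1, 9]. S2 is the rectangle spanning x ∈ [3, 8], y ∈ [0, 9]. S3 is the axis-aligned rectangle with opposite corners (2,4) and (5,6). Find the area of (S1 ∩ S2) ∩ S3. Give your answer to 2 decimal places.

4.00

The region (S1 ∩ S2) ∩ S3 is the polygon with vertices (3,6), (5,6), (5,4), (3,4).
By the shoelace formula its area is 4.00.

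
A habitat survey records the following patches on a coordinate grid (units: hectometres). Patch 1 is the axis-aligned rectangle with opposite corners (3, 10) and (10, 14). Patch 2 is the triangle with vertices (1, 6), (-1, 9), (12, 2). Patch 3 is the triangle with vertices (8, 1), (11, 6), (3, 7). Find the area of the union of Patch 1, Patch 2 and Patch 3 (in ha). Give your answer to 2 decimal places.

57.31

By inclusion–exclusion:
Individual areas: |Patch 1| = 28, |Patch 2| = 12.5, |Patch 3| = 21.5.
|Patch 1∩Patch 2| = 0.
|Patch 1∩Patch 3| = 0.
|Patch 2∩Patch 3| = 4.6878.
|Patch 1∩Patch 2∩Patch 3| = 0.
|Patch 1 ∪ Patch 2 ∪ Patch 3| = 62 − 4.6878 + 0 = 57.31.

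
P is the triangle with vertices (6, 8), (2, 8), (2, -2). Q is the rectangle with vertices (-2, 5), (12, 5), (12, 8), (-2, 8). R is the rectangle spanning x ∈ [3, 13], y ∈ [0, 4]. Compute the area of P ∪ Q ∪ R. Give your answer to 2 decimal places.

By inclusion–exclusion:
Individual areas: |P| = 20, |Q| = 42, |R| = 40.
|P∩Q| = 10.2.
|P∩R| = 2.45.
|Q∩R| = 0 (no overlap).
|P∩Q∩R| = 0.
|P ∪ Q ∪ R| = 102 − 12.65 + 0 = 89.35.

89.35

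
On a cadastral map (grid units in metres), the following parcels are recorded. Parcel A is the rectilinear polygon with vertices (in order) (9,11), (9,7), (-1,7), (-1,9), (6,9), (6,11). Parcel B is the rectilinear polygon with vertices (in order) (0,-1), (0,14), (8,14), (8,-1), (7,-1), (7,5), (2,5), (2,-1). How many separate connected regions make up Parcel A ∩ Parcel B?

1

Parcel A ∩ Parcel B is a single connected region.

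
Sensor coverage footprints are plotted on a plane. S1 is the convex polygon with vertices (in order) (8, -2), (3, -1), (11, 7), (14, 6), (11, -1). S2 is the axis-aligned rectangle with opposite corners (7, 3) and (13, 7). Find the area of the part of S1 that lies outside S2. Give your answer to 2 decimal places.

32.76

|S1| = 48, |S1∩S2| = 15.2381.
|S1 ∖ S2| = |S1| − |S1∩S2| = 48 − 15.2381 = 32.76.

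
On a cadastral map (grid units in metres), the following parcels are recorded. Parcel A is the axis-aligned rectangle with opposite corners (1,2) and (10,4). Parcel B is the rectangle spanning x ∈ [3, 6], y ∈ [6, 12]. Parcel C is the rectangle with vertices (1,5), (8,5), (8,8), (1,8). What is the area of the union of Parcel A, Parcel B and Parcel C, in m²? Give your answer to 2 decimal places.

51.00

By inclusion–exclusion:
Individual areas: |Parcel A| = 18, |Parcel B| = 18, |Parcel C| = 21.
|Parcel A∩Parcel B| = 0 (no overlap).
|Parcel A∩Parcel C| = 0 (no overlap).
|Parcel B∩Parcel C|: x∈[3,6], y∈[6,8] → 3·2 = 6.
|Parcel A∩Parcel B∩Parcel C| = 0.
|Parcel A ∪ Parcel B ∪ Parcel C| = 57 − 6 + 0 = 51.00.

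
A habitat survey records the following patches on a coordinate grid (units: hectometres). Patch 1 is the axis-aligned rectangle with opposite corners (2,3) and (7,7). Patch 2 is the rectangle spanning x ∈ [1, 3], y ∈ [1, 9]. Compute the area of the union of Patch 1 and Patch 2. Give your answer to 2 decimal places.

32.00

By inclusion–exclusion:
Individual areas: |Patch 1| = 20, |Patch 2| = 16.
|Patch 1∩Patch 2|: x∈[2,3], y∈[3,7] → 1·4 = 4.
|Patch 1 ∪ Patch 2| = 36 − 4 = 32.00.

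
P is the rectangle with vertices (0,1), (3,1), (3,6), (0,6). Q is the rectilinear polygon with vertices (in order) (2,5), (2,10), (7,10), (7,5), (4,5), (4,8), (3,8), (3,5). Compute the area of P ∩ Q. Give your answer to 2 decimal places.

The intersection is the polygon with vertices (3,5), (2,5), (2,6), (3,6).
By the shoelace formula its area is 1.00.

1.00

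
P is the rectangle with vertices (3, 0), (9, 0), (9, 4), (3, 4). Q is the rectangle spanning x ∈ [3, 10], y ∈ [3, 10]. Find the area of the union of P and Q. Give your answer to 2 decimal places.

By inclusion–exclusion:
Individual areas: |P| = 24, |Q| = 49.
|P∩Q|: x∈[3,9], y∈[3,4] → 6·1 = 6.
|P ∪ Q| = 73 − 6 = 67.00.

67.00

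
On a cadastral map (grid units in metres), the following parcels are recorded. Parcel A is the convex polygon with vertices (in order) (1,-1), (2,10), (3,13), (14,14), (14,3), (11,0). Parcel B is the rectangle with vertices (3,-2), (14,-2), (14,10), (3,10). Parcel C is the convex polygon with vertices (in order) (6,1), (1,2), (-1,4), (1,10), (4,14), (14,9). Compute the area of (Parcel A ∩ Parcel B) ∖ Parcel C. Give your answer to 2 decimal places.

|Parcel A ∩ Parcel B| = 108.7.
|(Parcel A ∩ Parcel B) ∩ Parcel C| = 65.1.
|(Parcel A ∩ Parcel B) ∖ Parcel C| = 108.7 − 65.1 = 43.60.

43.60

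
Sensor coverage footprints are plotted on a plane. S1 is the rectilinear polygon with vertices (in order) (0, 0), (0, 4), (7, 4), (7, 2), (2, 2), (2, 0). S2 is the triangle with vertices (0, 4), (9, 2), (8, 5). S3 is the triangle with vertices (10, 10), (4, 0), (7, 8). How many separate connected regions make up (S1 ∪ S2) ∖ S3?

2

(S1 ∪ S2) ∖ S3 splits into 2 disjoint pieces (area 16.2336, area 6.688).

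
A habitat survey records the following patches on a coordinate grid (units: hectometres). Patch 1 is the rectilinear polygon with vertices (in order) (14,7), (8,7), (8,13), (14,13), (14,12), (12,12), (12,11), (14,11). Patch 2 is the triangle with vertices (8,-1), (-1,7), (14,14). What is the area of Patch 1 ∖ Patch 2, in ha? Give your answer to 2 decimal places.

12.07

|Patch 1| = 34, |Patch 1∩Patch 2| = 21.9286.
|Patch 1 ∖ Patch 2| = |Patch 1| − |Patch 1∩Patch 2| = 34 − 21.9286 = 12.07.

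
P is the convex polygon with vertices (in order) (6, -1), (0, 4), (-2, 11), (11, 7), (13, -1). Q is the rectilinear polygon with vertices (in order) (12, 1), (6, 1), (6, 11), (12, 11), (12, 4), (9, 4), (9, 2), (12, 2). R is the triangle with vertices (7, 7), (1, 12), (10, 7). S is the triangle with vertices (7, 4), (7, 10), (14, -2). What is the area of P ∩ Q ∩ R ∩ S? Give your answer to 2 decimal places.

The intersection is the polygon with vertices (8.258,7.844), (8.75,7), (7,7), (7,8.231).
By the shoelace formula its area is 1.51.

1.51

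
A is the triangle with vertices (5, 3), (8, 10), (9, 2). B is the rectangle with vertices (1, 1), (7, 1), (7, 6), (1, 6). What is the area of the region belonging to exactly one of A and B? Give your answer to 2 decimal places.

|A| = 15.5, |B| = 30, |A∩B| = 4.5714.
|A △ B| = |A| + |B| − 2·|A∩B| = 15.5 + 30 − 9.1429 = 36.36.

36.36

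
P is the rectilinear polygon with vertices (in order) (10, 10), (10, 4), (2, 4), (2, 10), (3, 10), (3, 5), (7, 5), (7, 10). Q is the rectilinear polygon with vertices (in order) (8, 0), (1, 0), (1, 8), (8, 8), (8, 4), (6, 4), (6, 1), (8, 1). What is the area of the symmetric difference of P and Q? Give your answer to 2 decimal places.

54.00

|P| = 28, |Q| = 50, |P∩Q| = 12.
|P △ Q| = |P| + |Q| − 2·|P∩Q| = 28 + 50 − 24 = 54.00.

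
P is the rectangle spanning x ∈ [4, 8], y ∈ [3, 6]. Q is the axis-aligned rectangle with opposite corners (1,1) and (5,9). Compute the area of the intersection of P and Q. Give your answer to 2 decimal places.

3.00

|P∩Q|: x∈[4,5], y∈[3,6] → 1·3 = 3.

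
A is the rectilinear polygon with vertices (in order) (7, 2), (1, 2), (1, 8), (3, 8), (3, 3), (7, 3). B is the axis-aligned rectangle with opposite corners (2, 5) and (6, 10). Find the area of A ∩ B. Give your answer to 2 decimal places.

3.00

The intersection is the polygon with vertices (3,8), (3,5), (2,5), (2,8).
By the shoelace formula its area is 3.00.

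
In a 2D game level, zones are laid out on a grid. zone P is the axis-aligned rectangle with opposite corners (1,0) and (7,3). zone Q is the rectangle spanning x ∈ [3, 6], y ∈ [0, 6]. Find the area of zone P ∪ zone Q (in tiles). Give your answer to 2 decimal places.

27.00

By inclusion–exclusion:
Individual areas: |zone P| = 18, |zone Q| = 18.
|zone P∩zone Q|: x∈[3,6], y∈[0,3] → 3·3 = 9.
|zone P ∪ zone Q| = 36 − 9 = 27.00.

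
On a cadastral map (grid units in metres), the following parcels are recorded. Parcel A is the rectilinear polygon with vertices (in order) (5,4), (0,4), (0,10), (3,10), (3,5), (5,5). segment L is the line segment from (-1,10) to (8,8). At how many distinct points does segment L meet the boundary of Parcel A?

The segment meets the boundary at (0,9.778), (3,9.111).

2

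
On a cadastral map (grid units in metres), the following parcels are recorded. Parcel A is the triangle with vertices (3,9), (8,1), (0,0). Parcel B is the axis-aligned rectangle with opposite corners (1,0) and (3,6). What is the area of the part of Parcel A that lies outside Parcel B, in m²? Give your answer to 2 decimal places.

24.50

|Parcel A| = 34.5, |Parcel A∩Parcel B| = 10.
|Parcel A ∖ Parcel B| = |Parcel A| − |Parcel A∩Parcel B| = 34.5 − 10 = 24.50.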